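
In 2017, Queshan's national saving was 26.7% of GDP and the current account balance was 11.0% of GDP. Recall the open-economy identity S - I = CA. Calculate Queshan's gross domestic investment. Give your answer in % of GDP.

15.7

I = S - CA = 26.7 - 11.0 = 15.7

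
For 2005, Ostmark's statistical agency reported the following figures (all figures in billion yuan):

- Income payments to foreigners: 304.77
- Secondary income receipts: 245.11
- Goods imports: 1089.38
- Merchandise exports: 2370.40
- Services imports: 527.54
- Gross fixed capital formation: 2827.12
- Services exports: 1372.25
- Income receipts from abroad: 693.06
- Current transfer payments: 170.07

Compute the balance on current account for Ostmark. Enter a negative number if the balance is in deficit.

Goods balance = 2370.40 - 1089.38 = 1281.02
Services balance = 1372.25 - 527.54 = 844.71
Trade balance (goods + services) = 1281.02 + 844.71 = 2125.73
Net primary income = 693.06 - 304.77 = 388.29
Net secondary income = 245.11 - 170.07 = 75.04
Current account = 2125.73 + 388.29 + 75.04 = 2589.06

2589.06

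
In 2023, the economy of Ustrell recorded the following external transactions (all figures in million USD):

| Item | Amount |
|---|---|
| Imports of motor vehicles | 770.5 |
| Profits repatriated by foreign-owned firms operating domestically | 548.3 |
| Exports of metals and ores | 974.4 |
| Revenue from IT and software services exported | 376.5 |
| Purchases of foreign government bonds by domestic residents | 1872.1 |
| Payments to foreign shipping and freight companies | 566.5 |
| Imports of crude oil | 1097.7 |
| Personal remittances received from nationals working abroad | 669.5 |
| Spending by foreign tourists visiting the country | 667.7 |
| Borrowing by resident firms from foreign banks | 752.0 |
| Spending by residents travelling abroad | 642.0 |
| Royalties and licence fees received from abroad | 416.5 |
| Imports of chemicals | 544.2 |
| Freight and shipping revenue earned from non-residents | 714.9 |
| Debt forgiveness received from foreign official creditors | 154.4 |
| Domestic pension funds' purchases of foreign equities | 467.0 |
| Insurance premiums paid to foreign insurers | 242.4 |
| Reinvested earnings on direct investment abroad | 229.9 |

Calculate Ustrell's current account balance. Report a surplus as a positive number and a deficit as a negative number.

Goods: -770.5 + 974.4 - 544.2 - 1097.7 = -1438.0
Services: 376.5 - 566.5 + 667.7 + 714.9 - 242.4 - 642.0 + 416.5 = 724.7
Primary income: 229.9 - 548.3 = -318.4
Secondary income: 669.5
Current account = (-1438.0) + 724.7 + (-318.4) + 669.5 = -362.2
(Excluded from the current account — financial account: purchases of foreign government bonds by domestic residents 1872.1, borrowing by resident firms from foreign banks 752.0, domestic pension funds' purchases of foreign equities 467.0; capital account: debt forgiveness received from foreign official creditors 154.4.)

-362.2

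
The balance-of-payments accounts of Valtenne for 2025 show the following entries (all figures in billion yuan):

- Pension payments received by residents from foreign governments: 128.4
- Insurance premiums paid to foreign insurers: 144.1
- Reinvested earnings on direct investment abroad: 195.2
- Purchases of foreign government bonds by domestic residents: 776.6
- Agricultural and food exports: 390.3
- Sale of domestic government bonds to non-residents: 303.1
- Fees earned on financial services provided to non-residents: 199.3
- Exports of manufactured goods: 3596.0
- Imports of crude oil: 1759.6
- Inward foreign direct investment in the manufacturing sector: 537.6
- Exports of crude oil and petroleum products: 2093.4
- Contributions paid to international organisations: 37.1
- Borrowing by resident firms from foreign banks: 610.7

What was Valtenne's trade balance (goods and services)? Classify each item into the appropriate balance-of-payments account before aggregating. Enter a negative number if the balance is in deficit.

4375.3

Goods: 2093.4 + 3596.0 - 1759.6 + 390.3 = 4320.1
Services: -144.1 + 199.3 = 55.2
Trade balance = 4320.1 + 55.2 = 4375.3
(Excluded from the trade balance — secondary income: pension payments received by residents from foreign governments 128.4, contributions paid to international organisations 37.1; primary income: reinvested earnings on direct investment abroad 195.2; financial account: purchases of foreign government bonds by domestic residents 776.6, sale of domestic government bonds to non-residents 303.1, inward foreign direct investment in the manufacturing sector 537.6, borrowing by resident firms from foreign banks 610.7.)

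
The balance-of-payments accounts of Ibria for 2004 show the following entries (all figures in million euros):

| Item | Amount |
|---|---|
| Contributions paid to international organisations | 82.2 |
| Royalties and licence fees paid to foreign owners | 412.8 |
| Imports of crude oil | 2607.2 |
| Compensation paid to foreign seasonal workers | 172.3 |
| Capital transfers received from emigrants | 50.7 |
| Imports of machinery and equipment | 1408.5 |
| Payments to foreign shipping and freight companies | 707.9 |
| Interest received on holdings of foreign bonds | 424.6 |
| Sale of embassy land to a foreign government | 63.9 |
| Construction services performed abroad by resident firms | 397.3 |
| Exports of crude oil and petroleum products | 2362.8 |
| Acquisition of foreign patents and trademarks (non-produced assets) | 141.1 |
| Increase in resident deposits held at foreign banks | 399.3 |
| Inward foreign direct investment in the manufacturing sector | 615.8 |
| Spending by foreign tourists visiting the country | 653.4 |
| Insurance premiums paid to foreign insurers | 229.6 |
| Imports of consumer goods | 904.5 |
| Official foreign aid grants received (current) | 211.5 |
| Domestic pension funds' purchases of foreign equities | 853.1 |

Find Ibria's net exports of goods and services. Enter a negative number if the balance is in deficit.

Goods: -1408.5 - 2607.2 + 2362.8 - 904.5 = -2557.4
Services: -707.9 - 412.8 - 229.6 + 397.3 + 653.4 = -299.6
Trade balance = -2557.4 + (-299.6) = -2857.0
(Excluded from the trade balance — secondary income: contributions paid to international organisations 82.2, official foreign aid grants received (current) 211.5; primary income: compensation paid to foreign seasonal workers 172.3, interest received on holdings of foreign bonds 424.6; capital account: capital transfers received from emigrants 50.7, sale of embassy land to a foreign government 63.9, acquisition of foreign patents and trademarks (non-produced assets) 141.1; financial account: increase in resident deposits held at foreign banks 399.3, inward foreign direct investment in the manufacturing sector 615.8, domestic pension funds' purchases of foreign equities 853.1.)

-2857.0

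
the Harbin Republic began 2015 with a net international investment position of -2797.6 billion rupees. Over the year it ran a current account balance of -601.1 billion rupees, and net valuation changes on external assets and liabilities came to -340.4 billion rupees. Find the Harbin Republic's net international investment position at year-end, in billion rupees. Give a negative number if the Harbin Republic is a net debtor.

-3739.1

Change in NIIP = current account + net valuation change = -601.1 + (-340.4) = -941.5
End-of-year NIIP = -2797.6 + (-941.5) = -3739.1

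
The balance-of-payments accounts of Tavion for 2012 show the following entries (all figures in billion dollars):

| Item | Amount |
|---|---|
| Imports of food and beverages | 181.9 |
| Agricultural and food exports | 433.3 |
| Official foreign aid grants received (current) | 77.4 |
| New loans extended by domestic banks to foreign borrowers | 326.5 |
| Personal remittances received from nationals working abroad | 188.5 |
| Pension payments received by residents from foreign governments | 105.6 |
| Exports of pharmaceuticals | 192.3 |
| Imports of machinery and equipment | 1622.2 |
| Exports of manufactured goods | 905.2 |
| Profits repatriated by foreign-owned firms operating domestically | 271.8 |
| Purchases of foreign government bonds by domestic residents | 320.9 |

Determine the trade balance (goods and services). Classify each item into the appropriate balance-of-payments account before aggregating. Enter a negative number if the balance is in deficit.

Goods: -1622.2 - 181.9 + 905.2 + 192.3 + 433.3 = -273.3
Trade balance = -273.3 + 0.0 = -273.3
(Excluded from the trade balance — secondary income: official foreign aid grants received (current) 77.4, personal remittances received from nationals working abroad 188.5, pension payments received by residents from foreign governments 105.6; financial account: new loans extended by domestic banks to foreign borrowers 326.5, purchases of foreign government bonds by domestic residents 320.9; primary income: profits repatriated by foreign-owned firms operating domestically 271.8.)

-273.3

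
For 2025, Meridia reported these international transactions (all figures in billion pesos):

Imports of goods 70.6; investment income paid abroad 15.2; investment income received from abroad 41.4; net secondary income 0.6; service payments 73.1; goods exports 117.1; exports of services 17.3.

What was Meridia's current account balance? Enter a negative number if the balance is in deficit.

17.5

Goods balance = 117.1 - 70.6 = 46.5
Services balance = 17.3 - 73.1 = -55.8
Trade balance (goods + services) = 46.5 + (-55.8) = -9.3
Net primary income = 41.4 - 15.2 = 26.2
Net secondary income = 0.6
Current account = -9.3 + 26.2 + 0.6 = 17.5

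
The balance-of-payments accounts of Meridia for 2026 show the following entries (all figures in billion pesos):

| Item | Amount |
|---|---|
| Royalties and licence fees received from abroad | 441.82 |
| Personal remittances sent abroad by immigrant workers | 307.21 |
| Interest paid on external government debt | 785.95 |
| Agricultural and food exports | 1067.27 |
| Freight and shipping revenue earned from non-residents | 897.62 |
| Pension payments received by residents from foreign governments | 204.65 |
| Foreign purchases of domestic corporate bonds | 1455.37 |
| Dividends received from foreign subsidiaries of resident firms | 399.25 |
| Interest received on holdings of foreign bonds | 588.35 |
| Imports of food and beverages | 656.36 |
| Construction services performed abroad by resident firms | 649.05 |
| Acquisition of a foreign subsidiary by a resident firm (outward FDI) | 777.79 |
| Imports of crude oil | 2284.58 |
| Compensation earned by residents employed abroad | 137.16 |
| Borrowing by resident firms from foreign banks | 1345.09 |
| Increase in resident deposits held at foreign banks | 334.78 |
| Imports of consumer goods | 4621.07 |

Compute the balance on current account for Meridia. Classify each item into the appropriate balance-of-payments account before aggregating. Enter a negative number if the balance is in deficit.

Goods: -2284.58 + 1067.27 - 4621.07 - 656.36 = -6494.74
Services: 897.62 + 649.05 + 441.82 = 1988.49
Primary income: 588.35 + 399.25 + 137.16 - 785.95 = 338.81
Secondary income: -307.21 + 204.65 = -102.56
Current account = (-6494.74) + 1988.49 + 338.81 + (-102.56) = -4270.00
(Excluded from the current account — financial account: foreign purchases of domestic corporate bonds 1455.37, acquisition of a foreign subsidiary by a resident firm (outward FDI) 777.79, borrowing by resident firms from foreign banks 1345.09, increase in resident deposits held at foreign banks 334.78.)

-4270.00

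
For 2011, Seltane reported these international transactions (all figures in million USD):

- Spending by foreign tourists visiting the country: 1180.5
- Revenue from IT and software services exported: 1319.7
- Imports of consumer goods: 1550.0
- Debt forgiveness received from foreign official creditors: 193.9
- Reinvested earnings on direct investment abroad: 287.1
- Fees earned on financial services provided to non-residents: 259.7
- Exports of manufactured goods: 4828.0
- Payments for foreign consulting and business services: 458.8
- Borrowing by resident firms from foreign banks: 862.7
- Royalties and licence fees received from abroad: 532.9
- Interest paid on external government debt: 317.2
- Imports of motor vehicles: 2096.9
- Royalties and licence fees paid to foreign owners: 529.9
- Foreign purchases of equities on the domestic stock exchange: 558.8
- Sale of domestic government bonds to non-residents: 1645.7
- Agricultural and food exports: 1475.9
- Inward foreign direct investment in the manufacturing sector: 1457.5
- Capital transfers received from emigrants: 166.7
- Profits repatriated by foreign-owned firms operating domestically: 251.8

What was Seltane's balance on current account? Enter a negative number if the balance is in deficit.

4679.2

Goods: 1475.9 - 2096.9 + 4828.0 - 1550.0 = 2657.0
Services: 1180.5 + 1319.7 + 532.9 - 458.8 + 259.7 - 529.9 = 2304.1
Primary income: 287.1 - 317.2 - 251.8 = -281.9
Current account = 2657.0 + 2304.1 + (-281.9) = 4679.2
(Excluded from the current account — capital account: debt forgiveness received from foreign official creditors 193.9, capital transfers received from emigrants 166.7; financial account: borrowing by resident firms from foreign banks 862.7, foreign purchases of equities on the domestic stock exchange 558.8, sale of domestic government bonds to non-residents 1645.7, inward foreign direct investment in the manufacturing sector 1457.5.)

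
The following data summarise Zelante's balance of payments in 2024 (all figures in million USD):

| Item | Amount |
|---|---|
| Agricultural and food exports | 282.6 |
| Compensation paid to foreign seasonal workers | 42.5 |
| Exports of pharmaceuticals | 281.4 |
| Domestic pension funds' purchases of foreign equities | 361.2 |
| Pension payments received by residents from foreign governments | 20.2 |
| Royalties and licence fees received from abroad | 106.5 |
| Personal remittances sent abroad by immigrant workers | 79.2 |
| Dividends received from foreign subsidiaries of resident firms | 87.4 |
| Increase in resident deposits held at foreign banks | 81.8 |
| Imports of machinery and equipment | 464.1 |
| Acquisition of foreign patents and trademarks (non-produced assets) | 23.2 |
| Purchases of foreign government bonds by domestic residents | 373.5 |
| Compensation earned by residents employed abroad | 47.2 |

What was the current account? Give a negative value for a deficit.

Goods: 281.4 + 282.6 - 464.1 = 99.9
Services: 106.5
Primary income: -42.5 + 47.2 + 87.4 = 92.1
Secondary income: -79.2 + 20.2 = -59.0
Current account = 99.9 + 106.5 + 92.1 + (-59.0) = 239.5
(Excluded from the current account — financial account: domestic pension funds' purchases of foreign equities 361.2, increase in resident deposits held at foreign banks 81.8, purchases of foreign government bonds by domestic residents 373.5; capital account: acquisition of foreign patents and trademarks (non-produced assets) 23.2.)

239.5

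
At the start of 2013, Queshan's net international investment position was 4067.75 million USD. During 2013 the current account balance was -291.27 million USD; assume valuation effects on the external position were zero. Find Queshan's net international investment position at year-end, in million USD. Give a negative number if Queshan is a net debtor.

3776.48

With no valuation effects, change in NIIP = current account = -291.27
End-of-year NIIP = 4067.75 + (-291.27) = 3776.48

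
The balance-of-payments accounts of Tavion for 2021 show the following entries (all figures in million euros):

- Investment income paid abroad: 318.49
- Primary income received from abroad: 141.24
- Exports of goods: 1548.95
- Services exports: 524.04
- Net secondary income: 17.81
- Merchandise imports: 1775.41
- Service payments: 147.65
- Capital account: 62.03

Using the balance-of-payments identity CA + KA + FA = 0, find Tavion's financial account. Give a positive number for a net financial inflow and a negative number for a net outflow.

Goods balance = 1548.95 - 1775.41 = -226.46
Services balance = 524.04 - 147.65 = 376.39
Trade balance (goods + services) = -226.46 + 376.39 = 149.93
Net primary income = 141.24 - 318.49 = -177.25
Net secondary income = 17.81
Current account = 149.93 + (-177.25) + 17.81 = -9.51
Financial account = -(-9.51 + 62.03) = -52.52

-52.52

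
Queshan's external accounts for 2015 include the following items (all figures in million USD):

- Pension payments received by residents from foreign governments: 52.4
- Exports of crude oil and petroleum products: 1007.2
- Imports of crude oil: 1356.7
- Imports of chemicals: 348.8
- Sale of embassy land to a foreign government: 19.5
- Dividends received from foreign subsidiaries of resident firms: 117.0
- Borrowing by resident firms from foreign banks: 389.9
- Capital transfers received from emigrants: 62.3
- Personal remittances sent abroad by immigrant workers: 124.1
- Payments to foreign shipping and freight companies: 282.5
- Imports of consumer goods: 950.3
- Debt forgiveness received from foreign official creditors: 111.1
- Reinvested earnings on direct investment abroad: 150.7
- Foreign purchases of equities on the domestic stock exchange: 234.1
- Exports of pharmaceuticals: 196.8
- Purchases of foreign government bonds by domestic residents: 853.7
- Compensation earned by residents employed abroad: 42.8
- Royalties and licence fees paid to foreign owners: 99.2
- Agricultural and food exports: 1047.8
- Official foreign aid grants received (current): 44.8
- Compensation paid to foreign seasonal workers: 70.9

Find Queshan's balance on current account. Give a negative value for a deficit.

Goods: 196.8 - 1356.7 - 348.8 - 950.3 + 1007.2 + 1047.8 = -404.0
Services: -99.2 - 282.5 = -381.7
Primary income: -70.9 + 117.0 + 42.8 + 150.7 = 239.6
Secondary income: -124.1 + 52.4 + 44.8 = -26.9
Current account = (-404.0) + (-381.7) + 239.6 + (-26.9) = -573.0
(Excluded from the current account — capital account: sale of embassy land to a foreign government 19.5, capital transfers received from emigrants 62.3, debt forgiveness received from foreign official creditors 111.1; financial account: borrowing by resident firms from foreign banks 389.9, foreign purchases of equities on the domestic stock exchange 234.1, purchases of foreign government bonds by domestic residents 853.7.)

-573.0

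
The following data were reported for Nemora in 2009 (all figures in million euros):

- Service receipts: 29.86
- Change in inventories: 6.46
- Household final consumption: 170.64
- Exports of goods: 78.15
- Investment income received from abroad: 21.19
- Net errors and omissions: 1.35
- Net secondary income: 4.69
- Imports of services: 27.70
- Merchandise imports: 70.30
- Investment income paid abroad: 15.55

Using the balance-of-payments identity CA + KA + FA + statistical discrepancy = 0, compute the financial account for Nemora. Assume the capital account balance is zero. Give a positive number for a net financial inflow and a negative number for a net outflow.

-21.69

Goods balance = 78.15 - 70.30 = 7.85
Services balance = 29.86 - 27.70 = 2.16
Trade balance (goods + services) = 7.85 + 2.16 = 10.01
Net primary income = 21.19 - 15.55 = 5.64
Net secondary income = 4.69
Current account = 10.01 + 5.64 + 4.69 = 20.34
Financial account = -(20.34 + 1.35) = -21.69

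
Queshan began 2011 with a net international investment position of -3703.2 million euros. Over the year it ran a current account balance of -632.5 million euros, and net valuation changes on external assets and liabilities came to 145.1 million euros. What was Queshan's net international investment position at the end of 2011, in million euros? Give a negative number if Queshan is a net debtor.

-4190.6

Change in NIIP = current account + net valuation change = -632.5 + 145.1 = -487.4
End-of-year NIIP = -3703.2 + (-487.4) = -4190.6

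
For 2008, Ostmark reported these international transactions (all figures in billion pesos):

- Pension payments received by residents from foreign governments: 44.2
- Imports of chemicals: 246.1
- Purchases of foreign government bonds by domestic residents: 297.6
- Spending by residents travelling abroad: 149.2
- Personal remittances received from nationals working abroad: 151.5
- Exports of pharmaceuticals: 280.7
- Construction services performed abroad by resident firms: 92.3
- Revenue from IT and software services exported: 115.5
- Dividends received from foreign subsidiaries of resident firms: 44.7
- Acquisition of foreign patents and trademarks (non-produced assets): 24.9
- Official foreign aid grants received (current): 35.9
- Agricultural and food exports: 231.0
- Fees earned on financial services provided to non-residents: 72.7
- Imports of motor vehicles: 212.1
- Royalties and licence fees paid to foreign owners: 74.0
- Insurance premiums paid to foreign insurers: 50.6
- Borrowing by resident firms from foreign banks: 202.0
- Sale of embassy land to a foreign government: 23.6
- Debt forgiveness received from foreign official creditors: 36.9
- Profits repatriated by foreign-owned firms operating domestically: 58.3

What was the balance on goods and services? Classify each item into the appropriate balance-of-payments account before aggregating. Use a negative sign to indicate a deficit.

Goods: -212.1 - 246.1 + 231.0 + 280.7 = 53.5
Services: -74.0 - 149.2 + 72.7 + 115.5 + 92.3 - 50.6 = 6.7
Trade balance = 53.5 + 6.7 = 60.2
(Excluded from the trade balance — secondary income: pension payments received by residents from foreign governments 44.2, personal remittances received from nationals working abroad 151.5, official foreign aid grants received (current) 35.9; financial account: purchases of foreign government bonds by domestic residents 297.6, borrowing by resident firms from foreign banks 202.0; primary income: dividends received from foreign subsidiaries of resident firms 44.7, profits repatriated by foreign-owned firms operating domestically 58.3; capital account: acquisition of foreign patents and trademarks (non-produced assets) 24.9, sale of embassy land to a foreign government 23.6, debt forgiveness received from foreign official creditors 36.9.)

60.2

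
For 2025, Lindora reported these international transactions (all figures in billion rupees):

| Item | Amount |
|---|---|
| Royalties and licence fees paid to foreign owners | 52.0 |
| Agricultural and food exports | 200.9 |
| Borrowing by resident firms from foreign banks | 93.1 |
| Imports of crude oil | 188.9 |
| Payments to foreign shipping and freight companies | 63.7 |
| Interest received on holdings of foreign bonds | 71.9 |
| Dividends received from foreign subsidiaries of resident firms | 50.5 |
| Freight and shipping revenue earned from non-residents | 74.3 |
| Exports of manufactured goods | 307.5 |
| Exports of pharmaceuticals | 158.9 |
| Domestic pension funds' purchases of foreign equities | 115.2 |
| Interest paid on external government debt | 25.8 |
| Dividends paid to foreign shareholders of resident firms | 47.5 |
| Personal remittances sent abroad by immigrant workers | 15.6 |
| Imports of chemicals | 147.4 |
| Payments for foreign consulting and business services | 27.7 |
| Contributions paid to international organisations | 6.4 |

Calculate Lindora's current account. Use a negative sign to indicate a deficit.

Goods: 307.5 - 188.9 + 200.9 + 158.9 - 147.4 = 331.0
Services: -52.0 + 74.3 - 63.7 - 27.7 = -69.1
Primary income: 50.5 - 47.5 + 71.9 - 25.8 = 49.1
Secondary income: -6.4 - 15.6 = -22.0
Current account = 331.0 + (-69.1) + 49.1 + (-22.0) = 289.0
(Excluded from the current account — financial account: borrowing by resident firms from foreign banks 93.1, domestic pension funds' purchases of foreign equities 115.2.)

289.0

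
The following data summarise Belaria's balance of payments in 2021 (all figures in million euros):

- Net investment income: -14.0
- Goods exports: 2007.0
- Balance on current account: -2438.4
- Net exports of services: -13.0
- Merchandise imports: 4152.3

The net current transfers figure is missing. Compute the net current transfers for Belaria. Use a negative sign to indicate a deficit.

-266.1

Current account = goods balance + services balance + net primary income + net secondary income
Sum of the known components = -2172.3
Net current transfers = CA - (known components) = -2438.4 - (-2172.3) = -266.1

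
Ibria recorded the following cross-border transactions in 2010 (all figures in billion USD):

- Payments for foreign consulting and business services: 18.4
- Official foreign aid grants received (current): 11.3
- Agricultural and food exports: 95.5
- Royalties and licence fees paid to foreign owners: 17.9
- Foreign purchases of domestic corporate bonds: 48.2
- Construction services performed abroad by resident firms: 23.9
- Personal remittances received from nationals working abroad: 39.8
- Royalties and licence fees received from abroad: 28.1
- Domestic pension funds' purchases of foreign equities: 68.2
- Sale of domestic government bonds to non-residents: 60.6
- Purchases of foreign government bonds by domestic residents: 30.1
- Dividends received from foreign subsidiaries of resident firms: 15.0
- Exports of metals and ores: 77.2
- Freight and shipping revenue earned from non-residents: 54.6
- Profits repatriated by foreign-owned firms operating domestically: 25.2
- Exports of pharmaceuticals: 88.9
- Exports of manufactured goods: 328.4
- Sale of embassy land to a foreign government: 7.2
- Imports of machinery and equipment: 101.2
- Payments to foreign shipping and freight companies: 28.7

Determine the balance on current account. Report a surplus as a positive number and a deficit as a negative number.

571.3

Goods: 95.5 - 101.2 + 77.2 + 328.4 + 88.9 = 488.8
Services: 54.6 - 28.7 + 28.1 + 23.9 - 17.9 - 18.4 = 41.6
Primary income: 15.0 - 25.2 = -10.2
Secondary income: 11.3 + 39.8 = 51.1
Current account = 488.8 + 41.6 + (-10.2) + 51.1 = 571.3
(Excluded from the current account — financial account: foreign purchases of domestic corporate bonds 48.2, domestic pension funds' purchases of foreign equities 68.2, sale of domestic government bonds to non-residents 60.6, purchases of foreign government bonds by domestic residents 30.1; capital account: sale of embassy land to a foreign government 7.2.)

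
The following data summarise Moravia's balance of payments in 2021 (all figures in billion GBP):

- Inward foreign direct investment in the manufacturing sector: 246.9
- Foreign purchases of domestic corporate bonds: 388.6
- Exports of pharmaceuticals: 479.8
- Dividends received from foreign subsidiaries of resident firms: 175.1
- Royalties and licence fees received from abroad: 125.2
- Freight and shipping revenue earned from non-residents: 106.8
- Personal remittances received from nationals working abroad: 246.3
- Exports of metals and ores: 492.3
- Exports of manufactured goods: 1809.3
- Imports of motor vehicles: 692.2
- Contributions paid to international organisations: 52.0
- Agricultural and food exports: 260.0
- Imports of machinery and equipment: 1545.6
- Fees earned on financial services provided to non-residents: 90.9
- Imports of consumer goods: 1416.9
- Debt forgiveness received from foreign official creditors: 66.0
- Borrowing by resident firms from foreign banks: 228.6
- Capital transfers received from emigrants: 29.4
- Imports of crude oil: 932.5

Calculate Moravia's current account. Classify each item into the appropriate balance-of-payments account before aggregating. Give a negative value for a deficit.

-853.5

Goods: -692.2 + 492.3 - 1416.9 + 260.0 - 932.5 - 1545.6 + 479.8 + 1809.3 = -1545.8
Services: 125.2 + 106.8 + 90.9 = 322.9
Primary income: 175.1
Secondary income: 246.3 - 52.0 = 194.3
Current account = (-1545.8) + 322.9 + 175.1 + 194.3 = -853.5
(Excluded from the current account — financial account: inward foreign direct investment in the manufacturing sector 246.9, foreign purchases of domestic corporate bonds 388.6, borrowing by resident firms from foreign banks 228.6; capital account: debt forgiveness received from foreign official creditors 66.0, capital transfers received from emigrants 29.4.)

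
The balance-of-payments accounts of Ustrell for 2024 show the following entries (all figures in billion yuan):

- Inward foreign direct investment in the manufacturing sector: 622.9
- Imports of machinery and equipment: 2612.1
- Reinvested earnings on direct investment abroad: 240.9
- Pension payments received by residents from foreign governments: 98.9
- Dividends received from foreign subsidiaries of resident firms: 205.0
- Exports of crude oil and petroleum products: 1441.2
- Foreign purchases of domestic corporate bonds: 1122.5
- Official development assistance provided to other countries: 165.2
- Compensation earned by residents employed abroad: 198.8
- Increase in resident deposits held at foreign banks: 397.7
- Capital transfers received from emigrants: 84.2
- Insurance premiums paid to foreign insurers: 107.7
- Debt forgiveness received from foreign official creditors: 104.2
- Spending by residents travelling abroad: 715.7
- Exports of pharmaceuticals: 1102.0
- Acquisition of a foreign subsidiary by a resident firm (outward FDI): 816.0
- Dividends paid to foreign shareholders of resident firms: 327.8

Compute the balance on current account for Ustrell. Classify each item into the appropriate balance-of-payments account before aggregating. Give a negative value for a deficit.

Goods: -2612.1 + 1441.2 + 1102.0 = -68.9
Services: -107.7 - 715.7 = -823.4
Primary income: 240.9 + 198.8 + 205.0 - 327.8 = 316.9
Secondary income: 98.9 - 165.2 = -66.3
Current account = (-68.9) + (-823.4) + 316.9 + (-66.3) = -641.7
(Excluded from the current account — financial account: inward foreign direct investment in the manufacturing sector 622.9, foreign purchases of domestic corporate bonds 1122.5, increase in resident deposits held at foreign banks 397.7, acquisition of a foreign subsidiary by a resident firm (outward FDI) 816.0; capital account: capital transfers received from emigrants 84.2, debt forgiveness received from foreign official creditors 104.2.)

-641.7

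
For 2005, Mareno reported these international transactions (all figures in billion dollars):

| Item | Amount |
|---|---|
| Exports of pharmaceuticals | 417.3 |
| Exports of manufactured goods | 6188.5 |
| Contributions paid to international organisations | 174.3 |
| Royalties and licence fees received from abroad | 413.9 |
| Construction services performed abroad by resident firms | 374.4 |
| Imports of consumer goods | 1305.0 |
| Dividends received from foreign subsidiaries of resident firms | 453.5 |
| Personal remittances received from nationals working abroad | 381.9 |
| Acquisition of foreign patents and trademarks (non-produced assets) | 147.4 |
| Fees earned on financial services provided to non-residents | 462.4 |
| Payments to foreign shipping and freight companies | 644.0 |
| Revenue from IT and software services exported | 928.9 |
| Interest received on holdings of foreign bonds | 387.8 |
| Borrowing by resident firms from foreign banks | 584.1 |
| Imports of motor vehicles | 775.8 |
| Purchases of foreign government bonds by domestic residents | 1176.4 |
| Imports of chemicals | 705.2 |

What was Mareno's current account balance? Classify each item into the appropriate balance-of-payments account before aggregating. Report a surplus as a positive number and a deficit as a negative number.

Goods: -775.8 - 1305.0 + 6188.5 - 705.2 + 417.3 = 3819.8
Services: 374.4 + 413.9 - 644.0 + 928.9 + 462.4 = 1535.6
Primary income: 453.5 + 387.8 = 841.3
Secondary income: 381.9 - 174.3 = 207.6
Current account = 3819.8 + 1535.6 + 841.3 + 207.6 = 6404.3
(Excluded from the current account — capital account: acquisition of foreign patents and trademarks (non-produced assets) 147.4; financial account: borrowing by resident firms from foreign banks 584.1, purchases of foreign government bonds by domestic residents 1176.4.)

6404.3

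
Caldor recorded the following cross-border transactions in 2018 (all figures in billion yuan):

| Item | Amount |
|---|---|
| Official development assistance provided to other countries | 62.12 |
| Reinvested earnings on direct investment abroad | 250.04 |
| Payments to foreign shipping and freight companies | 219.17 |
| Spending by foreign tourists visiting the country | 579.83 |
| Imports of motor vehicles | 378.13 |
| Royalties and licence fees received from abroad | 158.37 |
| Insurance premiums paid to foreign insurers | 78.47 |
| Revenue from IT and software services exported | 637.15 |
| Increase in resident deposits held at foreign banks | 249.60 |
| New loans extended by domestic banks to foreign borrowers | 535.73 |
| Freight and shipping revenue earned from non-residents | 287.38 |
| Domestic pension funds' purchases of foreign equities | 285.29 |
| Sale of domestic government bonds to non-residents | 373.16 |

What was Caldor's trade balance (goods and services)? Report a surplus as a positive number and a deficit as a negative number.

986.96

Goods: -378.13
Services: 579.83 + 637.15 - 78.47 - 219.17 + 158.37 + 287.38 = 1365.09
Trade balance = -378.13 + 1365.09 = 986.96
(Excluded from the trade balance — secondary income: official development assistance provided to other countries 62.12; primary income: reinvested earnings on direct investment abroad 250.04; financial account: increase in resident deposits held at foreign banks 249.60, new loans extended by domestic banks to foreign borrowers 535.73, domestic pension funds' purchases of foreign equities 285.29, sale of domestic government bonds to non-residents 373.16.)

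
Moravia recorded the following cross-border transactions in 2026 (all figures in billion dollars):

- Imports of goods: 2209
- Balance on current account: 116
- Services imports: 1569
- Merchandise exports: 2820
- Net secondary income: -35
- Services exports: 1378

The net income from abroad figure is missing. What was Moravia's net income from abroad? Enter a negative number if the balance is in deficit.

-269

Current account = goods balance + services balance + net primary income + net secondary income
Sum of the known components = 385
Net income from abroad = CA - (known components) = 116 - 385 = -269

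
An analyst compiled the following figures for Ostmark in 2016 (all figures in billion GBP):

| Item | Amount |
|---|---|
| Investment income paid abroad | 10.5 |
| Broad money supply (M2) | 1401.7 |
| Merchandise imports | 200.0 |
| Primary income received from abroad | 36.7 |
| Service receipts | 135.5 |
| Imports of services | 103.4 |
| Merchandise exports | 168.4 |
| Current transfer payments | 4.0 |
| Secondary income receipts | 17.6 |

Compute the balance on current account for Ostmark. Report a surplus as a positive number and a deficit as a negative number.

Goods balance = 168.4 - 200.0 = -31.6
Services balance = 135.5 - 103.4 = 32.1
Trade balance (goods + services) = -31.6 + 32.1 = 0.5
Net primary income = 36.7 - 10.5 = 26.2
Net secondary income = 17.6 - 4.0 = 13.6
Current account = 0.5 + 26.2 + 13.6 = 40.3

40.3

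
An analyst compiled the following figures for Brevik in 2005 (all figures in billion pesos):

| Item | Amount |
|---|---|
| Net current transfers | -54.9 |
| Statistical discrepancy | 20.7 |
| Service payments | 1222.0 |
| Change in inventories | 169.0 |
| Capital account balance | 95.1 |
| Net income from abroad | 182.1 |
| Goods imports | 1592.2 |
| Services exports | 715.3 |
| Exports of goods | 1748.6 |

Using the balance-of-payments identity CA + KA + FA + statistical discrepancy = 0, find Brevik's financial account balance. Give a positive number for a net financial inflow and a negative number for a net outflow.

Goods balance = 1748.6 - 1592.2 = 156.4
Services balance = 715.3 - 1222.0 = -506.7
Trade balance (goods + services) = 156.4 + (-506.7) = -350.3
Net primary income = 182.1
Net secondary income = -54.9
Current account = -350.3 + 182.1 + (-54.9) = -223.1
Financial account = -(-223.1 + 95.1 + 20.7) = 107.3

107.3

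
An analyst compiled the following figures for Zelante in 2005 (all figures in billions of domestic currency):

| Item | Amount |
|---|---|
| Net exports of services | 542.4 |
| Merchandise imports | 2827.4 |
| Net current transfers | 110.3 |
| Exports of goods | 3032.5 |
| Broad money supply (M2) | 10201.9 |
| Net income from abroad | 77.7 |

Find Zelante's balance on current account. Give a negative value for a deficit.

Goods balance = 3032.5 - 2827.4 = 205.1
Services balance = 542.4
Trade balance (goods + services) = 205.1 + 542.4 = 747.5
Net primary income = 77.7
Net secondary income = 110.3
Current account = 747.5 + 77.7 + 110.3 = 935.5

935.5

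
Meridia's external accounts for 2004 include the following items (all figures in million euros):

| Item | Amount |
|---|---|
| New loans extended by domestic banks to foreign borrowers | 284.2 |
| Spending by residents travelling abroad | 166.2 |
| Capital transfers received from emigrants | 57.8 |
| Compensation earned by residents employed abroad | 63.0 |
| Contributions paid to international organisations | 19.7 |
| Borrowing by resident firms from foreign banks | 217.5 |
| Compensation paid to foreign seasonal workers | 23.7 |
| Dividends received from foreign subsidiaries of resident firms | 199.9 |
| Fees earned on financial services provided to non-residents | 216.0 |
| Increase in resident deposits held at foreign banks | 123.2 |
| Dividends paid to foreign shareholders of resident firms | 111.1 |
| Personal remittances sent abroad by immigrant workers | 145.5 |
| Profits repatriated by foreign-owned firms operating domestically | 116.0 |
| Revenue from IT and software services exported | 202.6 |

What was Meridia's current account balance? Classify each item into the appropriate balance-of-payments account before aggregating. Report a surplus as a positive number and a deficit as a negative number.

99.3

Services: -166.2 + 202.6 + 216.0 = 252.4
Primary income: -111.1 + 199.9 - 116.0 + 63.0 - 23.7 = 12.1
Secondary income: -19.7 - 145.5 = -165.2
Current account = 252.4 + 12.1 + (-165.2) = 99.3
(Excluded from the current account — financial account: new loans extended by domestic banks to foreign borrowers 284.2, borrowing by resident firms from foreign banks 217.5, increase in resident deposits held at foreign banks 123.2; capital account: capital transfers received from emigrants 57.8.)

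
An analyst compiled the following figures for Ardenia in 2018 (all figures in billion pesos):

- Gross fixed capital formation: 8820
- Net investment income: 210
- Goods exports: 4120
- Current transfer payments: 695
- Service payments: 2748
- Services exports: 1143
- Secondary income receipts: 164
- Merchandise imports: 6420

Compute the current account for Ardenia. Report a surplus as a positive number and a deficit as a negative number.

Goods balance = 4120 - 6420 = -2300
Services balance = 1143 - 2748 = -1605
Trade balance (goods + services) = -2300 + (-1605) = -3905
Net primary income = 210
Net secondary income = 164 - 695 = -531
Current account = -3905 + 210 + (-531) = -4226

-4226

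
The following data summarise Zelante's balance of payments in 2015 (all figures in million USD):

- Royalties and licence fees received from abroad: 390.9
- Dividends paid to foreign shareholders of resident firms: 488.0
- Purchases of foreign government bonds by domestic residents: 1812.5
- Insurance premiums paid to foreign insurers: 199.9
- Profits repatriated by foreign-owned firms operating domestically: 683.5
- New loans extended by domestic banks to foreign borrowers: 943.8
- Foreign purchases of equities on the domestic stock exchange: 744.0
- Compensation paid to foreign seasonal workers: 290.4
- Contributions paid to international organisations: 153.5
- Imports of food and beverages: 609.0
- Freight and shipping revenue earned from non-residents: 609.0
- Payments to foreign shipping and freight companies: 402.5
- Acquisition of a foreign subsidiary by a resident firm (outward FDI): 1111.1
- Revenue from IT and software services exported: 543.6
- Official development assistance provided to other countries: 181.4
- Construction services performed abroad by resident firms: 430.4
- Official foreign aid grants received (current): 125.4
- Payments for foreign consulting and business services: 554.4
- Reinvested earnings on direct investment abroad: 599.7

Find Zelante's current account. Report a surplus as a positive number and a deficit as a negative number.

-863.6

Goods: -609.0
Services: 609.0 + 543.6 - 402.5 + 430.4 - 199.9 + 390.9 - 554.4 = 817.1
Primary income: -290.4 - 488.0 + 599.7 - 683.5 = -862.2
Secondary income: 125.4 - 153.5 - 181.4 = -209.5
Current account = (-609.0) + 817.1 + (-862.2) + (-209.5) = -863.6
(Excluded from the current account — financial account: purchases of foreign government bonds by domestic residents 1812.5, new loans extended by domestic banks to foreign borrowers 943.8, foreign purchases of equities on the domestic stock exchange 744.0, acquisition of a foreign subsidiary by a resident firm (outward FDI) 1111.1.)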